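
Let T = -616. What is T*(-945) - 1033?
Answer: 581087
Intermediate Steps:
T*(-945) - 1033 = -616*(-945) - 1033 = 582120 - 1033 = 581087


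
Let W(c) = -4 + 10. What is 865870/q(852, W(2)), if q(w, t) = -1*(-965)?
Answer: 173174/193 ≈ 897.27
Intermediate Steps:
W(c) = 6
q(w, t) = 965
865870/q(852, W(2)) = 865870/965 = 865870*(1/965) = 173174/193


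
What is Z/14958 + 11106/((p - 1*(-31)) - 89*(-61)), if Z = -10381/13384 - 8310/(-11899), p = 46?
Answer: 1889724278966071/936867325784112 ≈ 2.0171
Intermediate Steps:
Z = -1757497/22750888 (Z = -10381*1/13384 - 8310*(-1/11899) = -1483/1912 + 8310/11899 = -1757497/22750888 ≈ -0.077250)
Z/14958 + 11106/((p - 1*(-31)) - 89*(-61)) = -1757497/22750888/14958 + 11106/((46 - 1*(-31)) - 89*(-61)) = -1757497/22750888*1/14958 + 11106/((46 + 31) + 5429) = -1757497/340307782704 + 11106/(77 + 5429) = -1757497/340307782704 + 11106/5506 = -1757497/340307782704 + 11106*(1/5506) = -1757497/340307782704 + 5553/2753 = 1889724278966071/936867325784112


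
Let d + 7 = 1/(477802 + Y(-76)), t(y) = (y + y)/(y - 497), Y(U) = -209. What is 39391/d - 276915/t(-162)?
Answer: -102696122073727/180530100 ≈ -5.6886e+5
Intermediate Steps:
t(y) = 2*y/(-497 + y) (t(y) = (2*y)/(-497 + y) = 2*y/(-497 + y))
d = -3343150/477593 (d = -7 + 1/(477802 - 209) = -7 + 1/477593 = -3343150/477593 ≈ -7.0000)
39391/d - 276915/t(-162) = 39391/(-3343150/477593) - 276915/(2*(-162)/(-497 - 162)) = 39391*(-477593/3343150) - 276915/(2*(-162)/(-659)) = -18812865863/3343150 - 276915/(2*(-162)*(-1/659)) = -18812865863/3343150 - 276915/324/659 = -18812865863/3343150 - 276915*659/324 = -18812865863/3343150 - 60828995/108 = -102696122073727/180530100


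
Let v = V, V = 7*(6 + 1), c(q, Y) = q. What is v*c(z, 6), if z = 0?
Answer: 0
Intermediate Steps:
V = 49 (V = 7*7 = 49)
v = 49
v*c(z, 6) = 49*0 = 0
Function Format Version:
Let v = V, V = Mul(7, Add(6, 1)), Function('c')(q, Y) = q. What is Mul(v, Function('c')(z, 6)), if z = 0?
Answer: 0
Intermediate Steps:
V = 49 (V = Mul(7, 7) = 49)
v = 49
Mul(v, Function('c')(z, 6)) = Mul(49, 0) = 0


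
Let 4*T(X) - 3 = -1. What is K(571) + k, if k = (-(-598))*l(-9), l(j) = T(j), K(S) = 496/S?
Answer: 171225/571 ≈ 299.87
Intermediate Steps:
T(X) = ½ (T(X) = ¾ + (¼)*(-1) = ¾ - ¼ = ½)
l(j) = ½
k = 299 (k = -(-598)*(½) = -46*(-13)*(½) = 598*(½) = 299)
K(571) + k = 496/571 + 299 = 171225/571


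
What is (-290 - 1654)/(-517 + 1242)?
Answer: -1944/725 ≈ -2.6814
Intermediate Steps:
(-290 - 1654)/(-517 + 1242) = -1944/725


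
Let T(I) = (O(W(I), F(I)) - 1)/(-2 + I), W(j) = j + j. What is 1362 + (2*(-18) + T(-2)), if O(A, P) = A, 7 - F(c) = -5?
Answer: 5309/4 ≈ 1327.3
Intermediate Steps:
F(c) = 12 (F(c) = 7 - 1*(-5) = 7 + 5 = 12)
W(j) = 2*j
T(I) = (-1 + 2*I)/(-2 + I) (T(I) = (2*I - 1)/(-2 + I) = (-1 + 2*I)/(-2 + I))
1362 + (2*(-18) + T(-2)) = 1362 + (2*(-18) + (-1 + 2*(-2))/(-2 - 2)) = 1362 + (-36 + (-1 - 4)/(-4)) = 1362 + (-36 - ¼*(-5)) = 1362 + (-36 + 5/4) = 1362 - 139/4 = 5309/4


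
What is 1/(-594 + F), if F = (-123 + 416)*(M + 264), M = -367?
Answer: -1/30773 ≈ -3.2496e-5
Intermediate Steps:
F = -30179 (F = (-123 + 416)*(-367 + 264) = 293*(-103) = -30179)
1/(-594 + F) = 1/(-594 - 30179) = 1/(-30773) = -1/30773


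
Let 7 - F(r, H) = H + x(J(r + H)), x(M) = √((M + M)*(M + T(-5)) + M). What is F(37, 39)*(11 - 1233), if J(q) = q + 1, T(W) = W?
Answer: 39104 + 1222*√11165 ≈ 1.6823e+5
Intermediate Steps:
J(q) = 1 + q
x(M) = √(M + 2*M*(-5 + M)) (x(M) = √((M + M)*(M - 5) + M) = √((2*M)*(-5 + M) + M) = √(2*M*(-5 + M) + M) = √(M + 2*M*(-5 + M)))
F(r, H) = 7 - H - √((1 + H + r)*(-7 + 2*H + 2*r)) (F(r, H) = 7 - (H + √((1 + (r + H))*(-9 + 2*(1 + (r + H))))) = 7 - (H + √((1 + (H + r))*(-9 + 2*(1 + (H + r))))) = 7 - (H + √((1 + H + r)*(-9 + 2*(1 + H + r)))) = 7 - (H + √((1 + H + r)*(-9 + (2 + 2*H + 2*r)))) = 7 - (H + √((1 + H + r)*(-7 + 2*H + 2*r))) = 7 + (-H - √((1 + H + r)*(-7 + 2*H + 2*r))) = 7 - H - √((1 + H + r)*(-7 + 2*H + 2*r)))
F(37, 39)*(11 - 1233) = (7 - 1*39 - √((1 + 39 + 37)*(-7 + 2*39 + 2*37)))*(11 - 1233) = (7 - 39 - √(77*(-7 + 78 + 74)))*(-1222) = (7 - 39 - √(77*145))*(-1222) = (7 - 39 - √11165)*(-1222) = (-32 - √11165)*(-1222) = 39104 + 1222*√11165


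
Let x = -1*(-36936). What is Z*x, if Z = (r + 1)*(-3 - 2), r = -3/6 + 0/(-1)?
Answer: -92340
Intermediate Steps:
x = 36936
r = -1/2 (r = -3*1/6 + 0*(-1) = -1/2 + 0 = -1/2 ≈ -0.50000)
Z = -5/2 (Z = (-1/2 + 1)*(-3 - 2) = (1/2)*(-5) = -5/2 ≈ -2.5000)
Z*x = -5/2*36936 = -92340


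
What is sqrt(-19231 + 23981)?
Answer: 5*sqrt(190) ≈ 68.920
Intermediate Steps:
sqrt(-19231 + 23981) = sqrt(4750) = 5*sqrt(190)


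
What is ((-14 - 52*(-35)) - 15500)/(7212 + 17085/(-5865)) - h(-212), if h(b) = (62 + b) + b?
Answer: 59707896/165809 ≈ 360.10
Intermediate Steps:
h(b) = 62 + 2*b
((-14 - 52*(-35)) - 15500)/(7212 + 17085/(-5865)) - h(-212) = ((-14 - 52*(-35)) - 15500)/(7212 + 17085/(-5865)) - (62 + 2*(-212)) = ((-14 + 1820) - 15500)/(7212 + 17085*(-1/5865)) - (62 - 424) = (1806 - 15500)/(7212 - 67/23) - 1*(-362) = -13694/165809/23 + 362 = -13694*23/165809 + 362 = -314962/165809 + 362 = 59707896/165809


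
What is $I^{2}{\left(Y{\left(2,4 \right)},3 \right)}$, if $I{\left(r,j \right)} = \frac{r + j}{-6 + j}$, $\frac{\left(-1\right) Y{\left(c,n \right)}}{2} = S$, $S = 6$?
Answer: $9$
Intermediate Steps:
$Y{\left(c,n \right)} = -12$ ($Y{\left(c,n \right)} = \left(-2\right) 6 = -12$)
$I{\left(r,j \right)} = \frac{j + r}{-6 + j}$
$I^{2}{\left(Y{\left(2,4 \right)},3 \right)} = \left(\frac{3 - 12}{-6 + 3}\right)^{2} = \left(\frac{1}{-3} \left(-9\right)\right)^{2} = \left(\left(- \frac{1}{3}\right) \left(-9\right)\right)^{2} = 3^{2} = 9$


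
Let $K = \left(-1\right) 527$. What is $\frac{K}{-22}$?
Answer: $\frac{527}{22} \approx 23.955$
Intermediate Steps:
$K = -527$
$\frac{K}{-22} = - \frac{527}{-22} = \left(-527\right) \left(- \frac{1}{22}\right) = \frac{527}{22}$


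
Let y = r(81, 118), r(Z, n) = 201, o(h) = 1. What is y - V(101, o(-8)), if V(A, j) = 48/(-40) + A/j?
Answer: 506/5 ≈ 101.20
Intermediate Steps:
V(A, j) = -6/5 + A/j (V(A, j) = 48*(-1/40) + A/j = -6/5 + A/j)
y = 201
y - V(101, o(-8)) = 201 - (-6/5 + 101/1) = 201 - (-6/5 + 101*1) = 201 - (-6/5 + 101) = 201 - 1*499/5 = 201 - 499/5 = 506/5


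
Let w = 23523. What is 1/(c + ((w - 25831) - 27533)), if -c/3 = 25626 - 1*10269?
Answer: -1/75912 ≈ -1.3173e-5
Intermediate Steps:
c = -46071 (c = -3*(25626 - 1*10269) = -3*(25626 - 10269) = -3*15357 = -46071)
1/(c + ((w - 25831) - 27533)) = 1/(-46071 + ((23523 - 25831) - 27533)) = 1/(-46071 + (-2308 - 27533)) = 1/(-46071 - 29841) = 1/(-75912) = -1/75912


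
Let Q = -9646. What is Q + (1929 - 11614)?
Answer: -19331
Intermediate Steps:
Q + (1929 - 11614) = -9646 + (1929 - 11614) = -9646 - 9685 = -19331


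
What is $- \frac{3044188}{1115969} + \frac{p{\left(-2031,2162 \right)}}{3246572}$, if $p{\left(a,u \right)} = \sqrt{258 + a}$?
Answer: $- \frac{3044188}{1115969} + \frac{3 i \sqrt{197}}{3246572} \approx -2.7278 + 1.297 \cdot 10^{-5} i$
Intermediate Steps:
$- \frac{3044188}{1115969} + \frac{p{\left(-2031,2162 \right)}}{3246572} = - \frac{3044188}{1115969} + \frac{\sqrt{258 - 2031}}{3246572} = \left(-3044188\right) \frac{1}{1115969} + \sqrt{-1773} \cdot \frac{1}{3246572} = - \frac{3044188}{1115969} + 3 i \sqrt{197} \cdot \frac{1}{3246572} = - \frac{3044188}{1115969} + \frac{3 i \sqrt{197}}{3246572}$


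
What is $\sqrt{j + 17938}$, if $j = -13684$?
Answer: $\sqrt{4254} \approx 65.223$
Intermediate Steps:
$\sqrt{j + 17938} = \sqrt{-13684 + 17938} = \sqrt{4254}$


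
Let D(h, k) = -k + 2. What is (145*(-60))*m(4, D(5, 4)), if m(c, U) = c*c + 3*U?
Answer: -87000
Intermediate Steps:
D(h, k) = 2 - k
m(c, U) = c**2 + 3*U
(145*(-60))*m(4, D(5, 4)) = (145*(-60))*(4**2 + 3*(2 - 1*4)) = -8700*(16 + 3*(2 - 4)) = -8700*(16 + 3*(-2)) = -8700*(16 - 6) = -8700*10 = -87000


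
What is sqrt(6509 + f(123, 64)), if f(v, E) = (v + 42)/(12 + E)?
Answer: sqrt(9402131)/38 ≈ 80.692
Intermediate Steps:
f(v, E) = (42 + v)/(12 + E)
sqrt(6509 + f(123, 64)) = sqrt(6509 + (42 + 123)/(12 + 64)) = sqrt(6509 + 165/76) = sqrt(494849/76) = sqrt(9402131)/38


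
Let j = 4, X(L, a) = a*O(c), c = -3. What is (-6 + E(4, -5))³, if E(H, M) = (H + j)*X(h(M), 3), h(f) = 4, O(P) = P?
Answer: -474552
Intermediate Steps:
X(L, a) = -3*a (X(L, a) = a*(-3) = -3*a)
E(H, M) = -36 - 9*H (E(H, M) = (H + 4)*(-3*3) = (4 + H)*(-9) = -36 - 9*H)
(-6 + E(4, -5))³ = (-6 + (-36 - 9*4))³ = (-6 + (-36 - 36))³ = (-6 - 72)³ = (-78)³ = -474552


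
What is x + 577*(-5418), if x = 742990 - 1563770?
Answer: -3946966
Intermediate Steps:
x = -820780
x + 577*(-5418) = -820780 + 577*(-5418) = -820780 - 3126186 = -3946966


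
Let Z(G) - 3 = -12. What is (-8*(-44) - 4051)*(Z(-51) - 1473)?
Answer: 5481918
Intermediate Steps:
Z(G) = -9 (Z(G) = 3 - 12 = -9)
(-8*(-44) - 4051)*(Z(-51) - 1473) = (-8*(-44) - 4051)*(-9 - 1473) = (352 - 4051)*(-1482) = -3699*(-1482) = 5481918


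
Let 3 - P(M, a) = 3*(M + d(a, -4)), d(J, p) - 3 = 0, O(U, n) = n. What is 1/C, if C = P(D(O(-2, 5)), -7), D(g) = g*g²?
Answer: -1/381 ≈ -0.0026247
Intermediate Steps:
D(g) = g³
d(J, p) = 3 (d(J, p) = 3 + 0 = 3)
P(M, a) = -6 - 3*M (P(M, a) = 3 - 3*(M + 3) = 3 - 3*(3 + M) = 3 - (9 + 3*M) = 3 + (-9 - 3*M) = -6 - 3*M)
C = -381 (C = -6 - 3*5³ = -6 - 3*125 = -6 - 375 = -381)
1/C = 1/(-381) = -1/381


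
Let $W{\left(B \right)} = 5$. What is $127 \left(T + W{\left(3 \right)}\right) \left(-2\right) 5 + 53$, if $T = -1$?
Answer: $-5027$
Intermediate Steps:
$127 \left(T + W{\left(3 \right)}\right) \left(-2\right) 5 + 53 = 127 \left(-1 + 5\right) \left(-2\right) 5 + 53 = 127 \cdot 4 \left(-2\right) 5 + 53 = 127 \left(\left(-8\right) 5\right) + 53 = 127 \left(-40\right) + 53 = -5080 + 53 = -5027$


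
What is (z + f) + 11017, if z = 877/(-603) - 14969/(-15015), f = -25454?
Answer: -43572463171/3018015 ≈ -14437.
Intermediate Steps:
z = -1380616/3018015 (z = 877*(-1/603) - 14969*(-1/15015) = -877/603 + 14969/15015 = -1380616/3018015 ≈ -0.45746)
(z + f) + 11017 = (-1380616/3018015 - 25454) + 11017 = -76821934426/3018015 + 11017 = -43572463171/3018015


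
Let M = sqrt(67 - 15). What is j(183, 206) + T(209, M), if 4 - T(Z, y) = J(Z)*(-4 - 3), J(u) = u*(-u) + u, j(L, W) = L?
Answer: -304117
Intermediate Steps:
J(u) = u - u**2 (J(u) = -u**2 + u = u - u**2)
M = 2*sqrt(13) (M = sqrt(52) = 2*sqrt(13) ≈ 7.2111)
T(Z, y) = 4 + 7*Z*(1 - Z) (T(Z, y) = 4 - Z*(1 - Z)*(-4 - 3) = 4 - Z*(1 - Z)*(-7) = 4 - (-7)*Z*(1 - Z) = 4 + 7*Z*(1 - Z))
j(183, 206) + T(209, M) = 183 + (4 - 7*209*(-1 + 209)) = 183 + (4 - 7*209*208) = 183 + (4 - 304304) = 183 - 304300 = -304117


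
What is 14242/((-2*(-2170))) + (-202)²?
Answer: 88551801/2170 ≈ 40807.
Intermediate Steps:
14242/((-2*(-2170))) + (-202)² = 14242/4340 + 40804 = 14242*(1/4340) + 40804 = 7121/2170 + 40804 = 88551801/2170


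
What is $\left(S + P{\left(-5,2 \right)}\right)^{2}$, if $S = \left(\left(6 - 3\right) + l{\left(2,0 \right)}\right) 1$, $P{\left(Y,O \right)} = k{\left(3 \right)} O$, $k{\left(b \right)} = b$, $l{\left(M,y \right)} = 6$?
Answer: $225$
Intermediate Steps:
$P{\left(Y,O \right)} = 3 O$
$S = 9$ ($S = \left(\left(6 - 3\right) + 6\right) 1 = \left(3 + 6\right) 1 = 9 \cdot 1 = 9$)
$\left(S + P{\left(-5,2 \right)}\right)^{2} = \left(9 + 3 \cdot 2\right)^{2} = \left(9 + 6\right)^{2} = 15^{2} = 225$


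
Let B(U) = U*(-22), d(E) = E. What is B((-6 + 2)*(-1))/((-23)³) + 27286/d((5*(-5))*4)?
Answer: -165989981/608350 ≈ -272.85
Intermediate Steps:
B(U) = -22*U
B((-6 + 2)*(-1))/((-23)³) + 27286/d((5*(-5))*4) = (-22*(-6 + 2)*(-1))/((-23)³) + 27286/(((5*(-5))*4)) = -(-88)*(-1)/(-12167) + 27286/((-25*4)) = -22*4*(-1/12167) + 27286/(-100) = -88*(-1/12167) + 27286*(-1/100) = 88/12167 - 13643/50 = -165989981/608350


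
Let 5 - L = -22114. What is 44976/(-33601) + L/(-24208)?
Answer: -1831999527/813413008 ≈ -2.2522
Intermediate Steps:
L = 22119 (L = 5 - 1*(-22114) = 5 + 22114 = 22119)
44976/(-33601) + L/(-24208) = 44976/(-33601) + 22119/(-24208) = 44976*(-1/33601) + 22119*(-1/24208) = -44976/33601 - 22119/24208 = -1831999527/813413008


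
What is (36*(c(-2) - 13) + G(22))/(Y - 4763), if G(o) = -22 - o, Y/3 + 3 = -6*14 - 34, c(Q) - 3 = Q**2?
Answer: 130/2563 ≈ 0.050722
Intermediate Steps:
c(Q) = 3 + Q**2
Y = -363 (Y = -9 + 3*(-6*14 - 34) = -9 + 3*(-84 - 34) = -9 + 3*(-118) = -9 - 354 = -363)
(36*(c(-2) - 13) + G(22))/(Y - 4763) = (36*((3 + (-2)**2) - 13) + (-22 - 1*22))/(-363 - 4763) = (36*((3 + 4) - 13) + (-22 - 22))/(-5126) = (36*(7 - 13) - 44)*(-1/5126) = (36*(-6) - 44)*(-1/5126) = (-216 - 44)*(-1/5126) = -260*(-1/5126) = 130/2563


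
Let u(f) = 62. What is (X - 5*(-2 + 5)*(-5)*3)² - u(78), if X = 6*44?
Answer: 239059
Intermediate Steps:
X = 264
(X - 5*(-2 + 5)*(-5)*3)² - u(78) = (264 - 5*(-2 + 5)*(-5)*3)² - 1*62 = (264 - 15*(-5)*3)² - 62 = (264 - 5*(-15)*3)² - 62 = (264 + 75*3)² - 62 = (264 + 225)² - 62 = 489² - 62 = 239121 - 62 = 239059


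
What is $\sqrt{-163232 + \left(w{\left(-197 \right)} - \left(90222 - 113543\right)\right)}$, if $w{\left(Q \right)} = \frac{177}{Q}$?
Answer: $\frac{6 i \sqrt{150828913}}{197} \approx 374.05 i$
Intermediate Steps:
$\sqrt{-163232 + \left(w{\left(-197 \right)} - \left(90222 - 113543\right)\right)} = \sqrt{-163232 + \left(\frac{177}{-197} - \left(90222 - 113543\right)\right)} = \sqrt{-163232 + \left(177 \left(- \frac{1}{197}\right) - -23321\right)} = \sqrt{-163232 + \left(- \frac{177}{197} + 23321\right)} = \sqrt{-163232 + \frac{4594060}{197}} = \sqrt{- \frac{27562644}{197}} = \frac{6 i \sqrt{150828913}}{197}$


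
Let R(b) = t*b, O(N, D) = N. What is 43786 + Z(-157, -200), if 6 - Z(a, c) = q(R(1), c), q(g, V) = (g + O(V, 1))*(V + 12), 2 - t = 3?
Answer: 6004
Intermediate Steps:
t = -1 (t = 2 - 1*3 = 2 - 3 = -1)
R(b) = -b
q(g, V) = (12 + V)*(V + g) (q(g, V) = (g + V)*(V + 12) = (V + g)*(12 + V) = (12 + V)*(V + g))
Z(a, c) = 18 - c**2 - 11*c (Z(a, c) = 6 - (c**2 + 12*c + 12*(-1*1) + c*(-1*1)) = 6 - (c**2 + 12*c + 12*(-1) + c*(-1)) = 6 - (c**2 + 12*c - 12 - c) = 6 - (-12 + c**2 + 11*c) = 6 + (12 - c**2 - 11*c) = 18 - c**2 - 11*c)
43786 + Z(-157, -200) = 43786 + (18 - 1*(-200)**2 - 11*(-200)) = 43786 + (18 - 1*40000 + 2200) = 43786 + (18 - 40000 + 2200) = 43786 - 37782 = 6004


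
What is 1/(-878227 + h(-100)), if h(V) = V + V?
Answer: -1/878427 ≈ -1.1384e-6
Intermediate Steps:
h(V) = 2*V
1/(-878227 + h(-100)) = 1/(-878227 + 2*(-100)) = 1/(-878227 - 200) = 1/(-878427) = -1/878427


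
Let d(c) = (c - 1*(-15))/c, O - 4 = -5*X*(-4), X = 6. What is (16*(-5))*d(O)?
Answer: -2780/31 ≈ -89.677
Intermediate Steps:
O = 124 (O = 4 - 5*6*(-4) = 4 - 30*(-4) = 4 + 120 = 124)
d(c) = (15 + c)/c (d(c) = (c + 15)/c = (15 + c)/c)
(16*(-5))*d(O) = (16*(-5))*((15 + 124)/124) = -20*139/31 = -80*139/124 = -2780/31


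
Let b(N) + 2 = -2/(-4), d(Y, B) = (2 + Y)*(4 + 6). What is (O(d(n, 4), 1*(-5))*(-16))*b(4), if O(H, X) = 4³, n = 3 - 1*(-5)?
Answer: 1536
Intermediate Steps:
n = 8 (n = 3 + 5 = 8)
d(Y, B) = 20 + 10*Y (d(Y, B) = (2 + Y)*10 = 20 + 10*Y)
O(H, X) = 64
b(N) = -3/2 (b(N) = -2 - 2/(-4) = -2 - 2*(-¼) = -2 + ½ = -3/2)
(O(d(n, 4), 1*(-5))*(-16))*b(4) = (64*(-16))*(-3/2) = -1024*(-3/2) = 1536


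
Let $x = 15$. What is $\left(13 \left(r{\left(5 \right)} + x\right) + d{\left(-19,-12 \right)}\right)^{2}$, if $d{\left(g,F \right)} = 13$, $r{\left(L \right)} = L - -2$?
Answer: $89401$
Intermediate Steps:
$r{\left(L \right)} = 2 + L$ ($r{\left(L \right)} = L + 2 = 2 + L$)
$\left(13 \left(r{\left(5 \right)} + x\right) + d{\left(-19,-12 \right)}\right)^{2} = \left(13 \left(\left(2 + 5\right) + 15\right) + 13\right)^{2} = \left(13 \left(7 + 15\right) + 13\right)^{2} = \left(13 \cdot 22 + 13\right)^{2} = \left(286 + 13\right)^{2} = 299^{2} = 89401$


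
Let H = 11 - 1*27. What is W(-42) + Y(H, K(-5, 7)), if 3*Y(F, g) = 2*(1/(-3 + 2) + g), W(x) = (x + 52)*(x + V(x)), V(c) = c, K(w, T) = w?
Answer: -844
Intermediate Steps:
W(x) = 2*x*(52 + x) (W(x) = (x + 52)*(x + x) = (52 + x)*(2*x) = 2*x*(52 + x))
H = -16 (H = 11 - 27 = -16)
Y(F, g) = -⅔ + 2*g/3 (Y(F, g) = (2*(1/(-3 + 2) + g))/3 = (2*(1/(-1) + g))/3 = (2*(-1 + g))/3 = (-2 + 2*g)/3 = -⅔ + 2*g/3)
W(-42) + Y(H, K(-5, 7)) = 2*(-42)*(52 - 42) + (-⅔ + (⅔)*(-5)) = 2*(-42)*10 + (-⅔ - 10/3) = -840 - 4 = -844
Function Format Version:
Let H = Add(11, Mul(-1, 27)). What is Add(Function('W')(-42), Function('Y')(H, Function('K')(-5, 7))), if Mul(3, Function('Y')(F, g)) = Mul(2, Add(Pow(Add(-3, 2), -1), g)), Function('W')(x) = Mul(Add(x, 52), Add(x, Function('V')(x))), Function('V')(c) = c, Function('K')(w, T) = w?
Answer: -844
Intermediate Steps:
Function('W')(x) = Mul(2, x, Add(52, x)) (Function('W')(x) = Mul(Add(x, 52), Add(x, x)) = Mul(Add(52, x), Mul(2, x)) = Mul(2, x, Add(52, x)))
H = -16 (H = Add(11, -27) = -16)
Function('Y')(F, g) = Add(Rational(-2, 3), Mul(Rational(2, 3), g)) (Function('Y')(F, g) = Mul(Rational(1, 3), Mul(2, Add(Pow(Add(-3, 2), -1), g))) = Mul(Rational(1, 3), Mul(2, Add(Pow(-1, -1), g))) = Mul(Rational(1, 3), Mul(2, Add(-1, g))) = Mul(Rational(1, 3), Add(-2, Mul(2, g))) = Add(Rational(-2, 3), Mul(Rational(2, 3), g)))
Add(Function('W')(-42), Function('Y')(H, Function('K')(-5, 7))) = Add(Mul(2, -42, Add(52, -42)), Add(Rational(-2, 3), Mul(Rational(2, 3), -5))) = Add(Mul(2, -42, 10), Add(Rational(-2, 3), Rational(-10, 3))) = Add(-840, -4) = -844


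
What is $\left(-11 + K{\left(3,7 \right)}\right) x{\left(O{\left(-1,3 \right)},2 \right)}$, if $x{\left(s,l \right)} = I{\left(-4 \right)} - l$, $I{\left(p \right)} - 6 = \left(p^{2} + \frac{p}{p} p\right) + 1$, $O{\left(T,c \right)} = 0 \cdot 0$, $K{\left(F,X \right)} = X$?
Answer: $-68$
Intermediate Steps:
$O{\left(T,c \right)} = 0$
$I{\left(p \right)} = 7 + p + p^{2}$ ($I{\left(p \right)} = 6 + \left(\left(p^{2} + \frac{p}{p} p\right) + 1\right) = 6 + \left(\left(p^{2} + 1 p\right) + 1\right) = 6 + \left(\left(p^{2} + p\right) + 1\right) = 6 + \left(\left(p + p^{2}\right) + 1\right) = 6 + \left(1 + p + p^{2}\right) = 7 + p + p^{2}$)
$x{\left(s,l \right)} = 19 - l$ ($x{\left(s,l \right)} = \left(7 - 4 + \left(-4\right)^{2}\right) - l = \left(7 - 4 + 16\right) - l = 19 - l$)
$\left(-11 + K{\left(3,7 \right)}\right) x{\left(O{\left(-1,3 \right)},2 \right)} = \left(-11 + 7\right) \left(19 - 2\right) = - 4 \left(19 - 2\right) = \left(-4\right) 17 = -68$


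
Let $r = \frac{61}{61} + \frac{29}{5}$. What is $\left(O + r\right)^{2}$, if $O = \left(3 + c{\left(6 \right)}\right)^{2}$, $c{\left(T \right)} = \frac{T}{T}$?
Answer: $\frac{12996}{25} \approx 519.84$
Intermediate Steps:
$c{\left(T \right)} = 1$
$r = \frac{34}{5}$ ($r = 61 \cdot \frac{1}{61} + 29 \cdot \frac{1}{5} = 1 + \frac{29}{5} = \frac{34}{5} \approx 6.8$)
$O = 16$ ($O = \left(3 + 1\right)^{2} = 4^{2} = 16$)
$\left(O + r\right)^{2} = \left(16 + \frac{34}{5}\right)^{2} = \left(\frac{114}{5}\right)^{2} = \frac{12996}{25}$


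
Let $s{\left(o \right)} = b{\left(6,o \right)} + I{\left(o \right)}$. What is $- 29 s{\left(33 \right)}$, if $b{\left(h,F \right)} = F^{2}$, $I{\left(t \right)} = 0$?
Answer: $-31581$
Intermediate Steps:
$s{\left(o \right)} = o^{2}$ ($s{\left(o \right)} = o^{2} + 0 = o^{2}$)
$- 29 s{\left(33 \right)} = - 29 \cdot 33^{2} = \left(-29\right) 1089 = -31581$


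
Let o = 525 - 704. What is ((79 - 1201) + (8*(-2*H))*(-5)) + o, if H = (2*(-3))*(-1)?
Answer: -821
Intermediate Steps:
H = 6 (H = -6*(-1) = 6)
o = -179
((79 - 1201) + (8*(-2*H))*(-5)) + o = ((79 - 1201) + (8*(-2*6))*(-5)) - 179 = (-1122 + (8*(-12))*(-5)) - 179 = (-1122 - 96*(-5)) - 179 = (-1122 + 480) - 179 = -642 - 179 = -821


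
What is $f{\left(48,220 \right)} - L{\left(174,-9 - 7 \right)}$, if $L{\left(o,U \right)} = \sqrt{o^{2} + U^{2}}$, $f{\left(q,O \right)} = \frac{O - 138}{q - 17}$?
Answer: $\frac{82}{31} - 2 \sqrt{7633} \approx -172.09$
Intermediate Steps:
$f{\left(q,O \right)} = \frac{-138 + O}{-17 + q}$
$L{\left(o,U \right)} = \sqrt{U^{2} + o^{2}}$
$f{\left(48,220 \right)} - L{\left(174,-9 - 7 \right)} = \frac{-138 + 220}{-17 + 48} - \sqrt{\left(-9 - 7\right)^{2} + 174^{2}} = \frac{1}{31} \cdot 82 - \sqrt{\left(-9 - 7\right)^{2} + 30276} = \frac{1}{31} \cdot 82 - \sqrt{\left(-16\right)^{2} + 30276} = \frac{82}{31} - \sqrt{256 + 30276} = \frac{82}{31} - \sqrt{30532} = \frac{82}{31} - 2 \sqrt{7633}$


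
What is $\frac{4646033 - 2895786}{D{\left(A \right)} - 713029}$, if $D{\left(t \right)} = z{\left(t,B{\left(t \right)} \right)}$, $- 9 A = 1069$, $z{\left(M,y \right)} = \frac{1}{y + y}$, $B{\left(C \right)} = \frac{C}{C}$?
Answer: $- \frac{3500494}{1426057} \approx -2.4547$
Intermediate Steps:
$B{\left(C \right)} = 1$
$z{\left(M,y \right)} = \frac{1}{2 y}$
$A = - \frac{1069}{9}$ ($A = \left(- \frac{1}{9}\right) 1069 = - \frac{1069}{9} \approx -118.78$)
$D{\left(t \right)} = \frac{1}{2}$ ($D{\left(t \right)} = \frac{1}{2 \cdot 1} = \frac{1}{2} \cdot 1 = \frac{1}{2}$)
$\frac{4646033 - 2895786}{D{\left(A \right)} - 713029} = \frac{4646033 - 2895786}{\frac{1}{2} - 713029} = \frac{1750247}{- \frac{1426057}{2}} = 1750247 \left(- \frac{2}{1426057}\right) = - \frac{3500494}{1426057}$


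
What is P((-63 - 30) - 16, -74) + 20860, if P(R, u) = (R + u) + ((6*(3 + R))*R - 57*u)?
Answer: 94219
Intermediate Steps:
P(R, u) = R - 56*u + R*(18 + 6*R) (P(R, u) = (R + u) + ((18 + 6*R)*R - 57*u) = (R + u) + (R*(18 + 6*R) - 57*u) = (R + u) + (-57*u + R*(18 + 6*R)) = R - 56*u + R*(18 + 6*R))
P((-63 - 30) - 16, -74) + 20860 = (-56*(-74) + 6*((-63 - 30) - 16)**2 + 19*((-63 - 30) - 16)) + 20860 = (4144 + 6*(-93 - 16)**2 + 19*(-93 - 16)) + 20860 = (4144 + 6*(-109)**2 + 19*(-109)) + 20860 = (4144 + 6*11881 - 2071) + 20860 = (4144 + 71286 - 2071) + 20860 = 73359 + 20860 = 94219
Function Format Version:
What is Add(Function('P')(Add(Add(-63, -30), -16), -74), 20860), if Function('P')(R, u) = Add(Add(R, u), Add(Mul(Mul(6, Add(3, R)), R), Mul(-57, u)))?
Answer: 94219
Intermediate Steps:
Function('P')(R, u) = Add(R, Mul(-56, u), Mul(R, Add(18, Mul(6, R)))) (Function('P')(R, u) = Add(Add(R, u), Add(Mul(Add(18, Mul(6, R)), R), Mul(-57, u))) = Add(Add(R, u), Add(Mul(R, Add(18, Mul(6, R))), Mul(-57, u))) = Add(Add(R, u), Add(Mul(-57, u), Mul(R, Add(18, Mul(6, R))))) = Add(R, Mul(-56, u), Mul(R, Add(18, Mul(6, R)))))
Add(Function('P')(Add(Add(-63, -30), -16), -74), 20860) = Add(Add(Mul(-56, -74), Mul(6, Pow(Add(Add(-63, -30), -16), 2)), Mul(19, Add(Add(-63, -30), -16))), 20860) = Add(Add(4144, Mul(6, Pow(Add(-93, -16), 2)), Mul(19, Add(-93, -16))), 20860) = Add(Add(4144, Mul(6, Pow(-109, 2)), Mul(19, -109)), 20860) = Add(Add(4144, Mul(6, 11881), -2071), 20860) = Add(Add(4144, 71286, -2071), 20860) = Add(73359, 20860) = 94219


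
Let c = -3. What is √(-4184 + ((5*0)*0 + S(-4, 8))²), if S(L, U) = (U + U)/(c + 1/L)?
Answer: 10*I*√7030/13 ≈ 64.496*I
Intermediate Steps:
S(L, U) = 2*U/(-3 + 1/L) (S(L, U) = (U + U)/(-3 + 1/L) = (2*U)/(-3 + 1/L) = 2*U/(-3 + 1/L))
√(-4184 + ((5*0)*0 + S(-4, 8))²) = √(-4184 + ((5*0)*0 + 2*(-4)*8/(1 - 3*(-4)))²) = √(-4184 + (0*0 + 2*(-4)*8/(1 + 12))²) = √(-4184 + (0 + 2*(-4)*8/13)²) = √(-4184 + (0 + 2*(-4)*8*(1/13))²) = √(-4184 + (0 - 64/13)²) = √(-4184 + (-64/13)²) = √(-4184 + 4096/169) = √(-703000/169) = 10*I*√7030/13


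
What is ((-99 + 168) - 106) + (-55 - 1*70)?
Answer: -162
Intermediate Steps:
((-99 + 168) - 106) + (-55 - 1*70) = (69 - 106) + (-55 - 70) = -37 - 125 = -162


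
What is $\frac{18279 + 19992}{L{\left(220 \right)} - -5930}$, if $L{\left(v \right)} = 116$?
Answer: $\frac{38271}{6046} \approx 6.33$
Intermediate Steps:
$\frac{18279 + 19992}{L{\left(220 \right)} - -5930} = \frac{18279 + 19992}{116 - -5930} = \frac{38271}{116 + 5930} = \frac{38271}{6046}$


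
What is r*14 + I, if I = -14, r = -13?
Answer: -196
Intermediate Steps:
r*14 + I = -13*14 - 14 = -182 - 14 = -196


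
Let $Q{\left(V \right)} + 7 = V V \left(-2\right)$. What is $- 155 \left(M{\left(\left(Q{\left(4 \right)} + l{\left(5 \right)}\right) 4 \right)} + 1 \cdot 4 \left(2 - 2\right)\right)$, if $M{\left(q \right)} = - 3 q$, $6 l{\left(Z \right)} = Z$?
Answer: $-70990$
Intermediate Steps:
$l{\left(Z \right)} = \frac{Z}{6}$
$Q{\left(V \right)} = -7 - 2 V^{2}$ ($Q{\left(V \right)} = -7 + V V \left(-2\right) = -7 + V^{2} \left(-2\right) = -7 - 2 V^{2}$)
$- 155 \left(M{\left(\left(Q{\left(4 \right)} + l{\left(5 \right)}\right) 4 \right)} + 1 \cdot 4 \left(2 - 2\right)\right) = - 155 \left(- 3 \left(\left(-7 - 2 \cdot 4^{2}\right) + \frac{1}{6} \cdot 5\right) 4 + 1 \cdot 4 \left(2 - 2\right)\right) = - 155 \left(- 3 \left(\left(-7 - 32\right) + \frac{5}{6}\right) 4 + 4 \cdot 0\right) = - 155 \left(- 3 \left(\left(-7 - 32\right) + \frac{5}{6}\right) 4 + 0\right) = - 155 \left(- 3 \left(-39 + \frac{5}{6}\right) 4 + 0\right) = - 155 \left(- 3 \left(\left(- \frac{229}{6}\right) 4\right) + 0\right) = - 155 \left(\left(-3\right) \left(- \frac{458}{3}\right) + 0\right) = - 155 \left(458 + 0\right) = \left(-155\right) 458 = -70990$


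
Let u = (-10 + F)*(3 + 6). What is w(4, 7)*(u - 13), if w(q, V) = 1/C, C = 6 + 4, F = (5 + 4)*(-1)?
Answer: -92/5 ≈ -18.400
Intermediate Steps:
F = -9 (F = 9*(-1) = -9)
C = 10
u = -171 (u = (-10 - 9)*(3 + 6) = -19*9 = -171)
w(q, V) = 1/10
w(4, 7)*(u - 13) = (-171 - 13)/10 = (1/10)*(-184) = -92/5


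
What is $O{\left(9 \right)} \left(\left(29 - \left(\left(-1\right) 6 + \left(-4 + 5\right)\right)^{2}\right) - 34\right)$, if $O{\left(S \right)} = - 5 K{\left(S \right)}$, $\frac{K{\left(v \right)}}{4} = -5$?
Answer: $-3000$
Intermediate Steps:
$K{\left(v \right)} = -20$ ($K{\left(v \right)} = 4 \left(-5\right) = -20$)
$O{\left(S \right)} = 100$ ($O{\left(S \right)} = \left(-5\right) \left(-20\right) = 100$)
$O{\left(9 \right)} \left(\left(29 - \left(\left(-1\right) 6 + \left(-4 + 5\right)\right)^{2}\right) - 34\right) = 100 \left(\left(29 - \left(\left(-1\right) 6 + \left(-4 + 5\right)\right)^{2}\right) - 34\right) = 100 \left(\left(29 - \left(-6 + 1\right)^{2}\right) - 34\right) = 100 \left(\left(29 - \left(-5\right)^{2}\right) - 34\right) = 100 \left(\left(29 - 25\right) - 34\right) = 100 \left(4 - 34\right) = 100 \left(-30\right) = -3000$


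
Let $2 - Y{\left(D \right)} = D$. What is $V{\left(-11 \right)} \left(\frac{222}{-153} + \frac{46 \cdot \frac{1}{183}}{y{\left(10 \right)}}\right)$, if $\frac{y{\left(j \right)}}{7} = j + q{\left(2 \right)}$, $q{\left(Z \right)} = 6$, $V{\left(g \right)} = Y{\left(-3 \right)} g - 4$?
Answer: $\frac{4963729}{58072} \approx 85.475$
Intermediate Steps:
$Y{\left(D \right)} = 2 - D$
$V{\left(g \right)} = -4 + 5 g$ ($V{\left(g \right)} = \left(2 - -3\right) g - 4 = \left(2 + 3\right) g - 4 = 5 g - 4 = -4 + 5 g$)
$y{\left(j \right)} = 42 + 7 j$ ($y{\left(j \right)} = 7 \left(j + 6\right) = 7 \left(6 + j\right) = 42 + 7 j$)
$V{\left(-11 \right)} \left(\frac{222}{-153} + \frac{46 \cdot \frac{1}{183}}{y{\left(10 \right)}}\right) = \left(-4 + 5 \left(-11\right)\right) \left(\frac{222}{-153} + \frac{46 \cdot \frac{1}{183}}{42 + 7 \cdot 10}\right) = \left(-4 - 55\right) \left(222 \left(- \frac{1}{153}\right) + \frac{46 \cdot \frac{1}{183}}{42 + 70}\right) = - 59 \left(- \frac{74}{51} + \frac{46}{183 \cdot 112}\right) = - 59 \left(- \frac{74}{51} + \frac{46}{183} \cdot \frac{1}{112}\right) = - 59 \left(- \frac{74}{51} + \frac{23}{10248}\right) = \left(-59\right) \left(- \frac{84131}{58072}\right) = \frac{4963729}{58072}$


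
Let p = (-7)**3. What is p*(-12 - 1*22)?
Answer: 11662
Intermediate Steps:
p = -343
p*(-12 - 1*22) = -343*(-12 - 1*22) = -343*(-12 - 22) = -343*(-34) = 11662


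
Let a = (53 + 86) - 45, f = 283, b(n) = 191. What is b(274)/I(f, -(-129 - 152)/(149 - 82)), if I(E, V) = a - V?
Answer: 12797/6017 ≈ 2.1268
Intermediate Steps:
a = 94 (a = 139 - 45 = 94)
I(E, V) = 94 - V
b(274)/I(f, -(-129 - 152)/(149 - 82)) = 191/(94 - (-1)*(-129 - 152)/(149 - 82)) = 191/(94 - (-1)*(-281/67)) = 191/(94 - (-1)*(-281*1/67)) = 191/(94 - (-1)*(-281)/67) = 191/(94 - 1*281/67) = 191/(94 - 281/67) = 191/(6017/67) = 191*(67/6017) = 12797/6017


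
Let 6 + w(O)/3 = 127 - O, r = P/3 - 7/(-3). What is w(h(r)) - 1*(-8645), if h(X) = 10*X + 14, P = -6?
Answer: 8956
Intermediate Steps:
r = ⅓ (r = -6/3 - 7/(-3) = -6*⅓ - 7*(-⅓) = -2 + 7/3 = ⅓ ≈ 0.33333)
h(X) = 14 + 10*X
w(O) = 363 - 3*O (w(O) = -18 + 3*(127 - O) = -18 + (381 - 3*O) = 363 - 3*O)
w(h(r)) - 1*(-8645) = (363 - 3*(14 + 10*(⅓))) - 1*(-8645) = (363 - 3*(14 + 10/3)) + 8645 = (363 - 3*52/3) + 8645 = (363 - 52) + 8645 = 311 + 8645 = 8956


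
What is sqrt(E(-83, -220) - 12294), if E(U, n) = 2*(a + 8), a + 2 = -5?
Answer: 2*I*sqrt(3073) ≈ 110.87*I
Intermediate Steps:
a = -7 (a = -2 - 5 = -7)
E(U, n) = 2 (E(U, n) = 2*(-7 + 8) = 2*1 = 2)
sqrt(E(-83, -220) - 12294) = sqrt(2 - 12294) = sqrt(-12292) = 2*I*sqrt(3073)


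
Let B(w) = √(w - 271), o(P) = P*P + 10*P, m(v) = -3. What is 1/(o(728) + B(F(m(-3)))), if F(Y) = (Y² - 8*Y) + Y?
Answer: 537264/288652605937 - I*√241/288652605937 ≈ 1.8613e-6 - 5.3782e-11*I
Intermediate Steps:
o(P) = P² + 10*P
F(Y) = Y² - 7*Y
B(w) = √(-271 + w)
1/(o(728) + B(F(m(-3)))) = 1/(728*(10 + 728) + √(-271 - 3*(-7 - 3))) = 1/(728*738 + √(-271 - 3*(-10))) = 1/(537264 + √(-271 + 30)) = 1/(537264 + √(-241)) = 1/(537264 + I*√241)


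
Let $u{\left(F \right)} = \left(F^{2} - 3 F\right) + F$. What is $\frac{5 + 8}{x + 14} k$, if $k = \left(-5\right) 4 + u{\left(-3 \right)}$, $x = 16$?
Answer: $- \frac{13}{6} \approx -2.1667$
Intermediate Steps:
$u{\left(F \right)} = F^{2} - 2 F$
$k = -5$ ($k = \left(-5\right) 4 - 3 \left(-2 - 3\right) = -20 - -15 = -20 + 15 = -5$)
$\frac{5 + 8}{x + 14} k = \frac{5 + 8}{16 + 14} \left(-5\right) = \frac{13}{30} \left(-5\right) = - \frac{13}{6}$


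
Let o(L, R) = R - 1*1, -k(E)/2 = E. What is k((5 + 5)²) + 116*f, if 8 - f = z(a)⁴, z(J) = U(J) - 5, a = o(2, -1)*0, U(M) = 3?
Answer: -1128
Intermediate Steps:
k(E) = -2*E
o(L, R) = -1 + R (o(L, R) = R - 1 = -1 + R)
a = 0 (a = (-1 - 1)*0 = -2*0 = 0)
z(J) = -2 (z(J) = 3 - 5 = -2)
f = -8 (f = 8 - 1*(-2)⁴ = 8 - 1*16 = 8 - 16 = -8)
k((5 + 5)²) + 116*f = -2*(5 + 5)² + 116*(-8) = -2*10² - 928 = -2*100 - 928 = -200 - 928 = -1128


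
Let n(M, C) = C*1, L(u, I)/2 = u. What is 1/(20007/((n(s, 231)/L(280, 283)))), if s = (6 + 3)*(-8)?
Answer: 11/533520 ≈ 2.0618e-5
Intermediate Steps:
L(u, I) = 2*u
s = -72 (s = 9*(-8) = -72)
n(M, C) = C
1/(20007/((n(s, 231)/L(280, 283)))) = 1/(20007/((231/((2*280))))) = 1/(20007/((231/560))) = 1/(20007/((231*(1/560)))) = 1/(20007/(33/80)) = 1/(20007*(80/33)) = 1/(533520/11) = 11/533520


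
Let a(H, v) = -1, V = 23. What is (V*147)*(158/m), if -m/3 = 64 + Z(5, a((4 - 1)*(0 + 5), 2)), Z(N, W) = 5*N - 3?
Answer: -89033/43 ≈ -2070.5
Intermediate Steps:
Z(N, W) = -3 + 5*N
m = -258 (m = -3*(64 + (-3 + 5*5)) = -3*(64 + (-3 + 25)) = -3*(64 + 22) = -3*86 = -258)
(V*147)*(158/m) = (23*147)*(158/(-258)) = 3381*(158*(-1/258)) = 3381*(-79/129) = -89033/43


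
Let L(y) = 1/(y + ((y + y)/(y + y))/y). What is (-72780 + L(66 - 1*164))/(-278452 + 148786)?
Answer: 349525999/622720965 ≈ 0.56129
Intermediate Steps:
L(y) = 1/(y + 1/y) (L(y) = 1/(y + ((2*y)/((2*y)))/y) = 1/(y + ((2*y)*(1/(2*y)))/y) = 1/(y + 1/y))
(-72780 + L(66 - 1*164))/(-278452 + 148786) = (-72780 + (66 - 1*164)/(1 + (66 - 1*164)²))/(-278452 + 148786) = (-72780 + (66 - 164)/(1 + (66 - 164)²))/(-129666) = (-72780 - 98/(1 + (-98)²))*(-1/129666) = (-72780 - 98/(1 + 9604))*(-1/129666) = (-72780 - 98/9605)*(-1/129666) = -699051998/9605*(-1/129666) = 349525999/622720965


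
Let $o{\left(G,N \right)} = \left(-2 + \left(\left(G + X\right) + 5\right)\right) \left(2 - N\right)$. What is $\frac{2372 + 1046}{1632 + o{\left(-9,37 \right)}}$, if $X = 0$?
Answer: $\frac{1709}{921} \approx 1.8556$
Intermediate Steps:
$o{\left(G,N \right)} = \left(2 - N\right) \left(3 + G\right)$ ($o{\left(G,N \right)} = \left(-2 + \left(\left(G + 0\right) + 5\right)\right) \left(2 - N\right) = \left(-2 + \left(G + 5\right)\right) \left(2 - N\right) = \left(-2 + \left(5 + G\right)\right) \left(2 - N\right) = \left(3 + G\right) \left(2 - N\right) = \left(2 - N\right) \left(3 + G\right)$)
$\frac{2372 + 1046}{1632 + o{\left(-9,37 \right)}} = \frac{2372 + 1046}{1632 + \left(6 - 111 + 2 \left(-9\right) - \left(-9\right) 37\right)} = \frac{3418}{1632 + \left(6 - 111 - 18 + 333\right)} = \frac{3418}{1632 + 210} = \frac{3418}{1842} = 3418 \cdot \frac{1}{1842} = \frac{1709}{921}$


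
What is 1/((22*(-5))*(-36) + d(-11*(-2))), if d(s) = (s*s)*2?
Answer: 1/4928 ≈ 0.00020292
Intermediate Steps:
d(s) = 2*s² (d(s) = s²*2 = 2*s²)
1/((22*(-5))*(-36) + d(-11*(-2))) = 1/((22*(-5))*(-36) + 2*(-11*(-2))²) = 1/(-110*(-36) + 2*22²) = 1/(3960 + 2*484) = 1/(3960 + 968) = 1/4928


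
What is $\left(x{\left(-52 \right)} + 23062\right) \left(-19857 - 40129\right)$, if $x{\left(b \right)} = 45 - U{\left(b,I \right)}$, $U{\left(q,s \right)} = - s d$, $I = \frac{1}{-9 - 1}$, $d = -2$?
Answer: $- \frac{6930542496}{5} \approx -1.3861 \cdot 10^{9}$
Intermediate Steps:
$I = - \frac{1}{10}$ ($I = \frac{1}{-10} = - \frac{1}{10} \approx -0.1$)
$U{\left(q,s \right)} = 2 s$ ($U{\left(q,s \right)} = - s \left(-2\right) = 2 s$)
$x{\left(b \right)} = \frac{226}{5}$ ($x{\left(b \right)} = 45 - 2 \left(- \frac{1}{10}\right) = 45 - - \frac{1}{5} = 45 + \frac{1}{5} = \frac{226}{5}$)
$\left(x{\left(-52 \right)} + 23062\right) \left(-19857 - 40129\right) = \left(\frac{226}{5} + 23062\right) \left(-19857 - 40129\right) = \frac{115536}{5} \left(-59986\right) = - \frac{6930542496}{5}$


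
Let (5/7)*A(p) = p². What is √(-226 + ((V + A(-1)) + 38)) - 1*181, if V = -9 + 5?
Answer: -181 + I*√4765/5 ≈ -181.0 + 13.806*I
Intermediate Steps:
A(p) = 7*p²/5
V = -4
√(-226 + ((V + A(-1)) + 38)) - 1*181 = √(-226 + ((-4 + (7/5)*(-1)²) + 38)) - 1*181 = √(-226 + ((-4 + (7/5)*1) + 38)) - 181 = √(-226 + ((-4 + 7/5) + 38)) - 181 = √(-226 + (-13/5 + 38)) - 181 = √(-226 + 177/5) - 181 = √(-953/5) - 181 = I*√4765/5 - 181 = -181 + I*√4765/5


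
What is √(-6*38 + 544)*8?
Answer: 16*√79 ≈ 142.21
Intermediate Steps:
√(-6*38 + 544)*8 = √(-228 + 544)*8 = √316*8 = (2*√79)*8 = 16*√79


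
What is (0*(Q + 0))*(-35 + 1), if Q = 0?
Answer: 0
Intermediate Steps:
(0*(Q + 0))*(-35 + 1) = (0*(0 + 0))*(-35 + 1) = (0*0)*(-34) = 0*(-34) = 0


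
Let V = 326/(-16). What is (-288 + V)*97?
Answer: -239299/8 ≈ -29912.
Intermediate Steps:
V = -163/8 (V = 326*(-1/16) = -163/8 ≈ -20.375)
(-288 + V)*97 = (-288 - 163/8)*97 = -2467/8*97 = -239299/8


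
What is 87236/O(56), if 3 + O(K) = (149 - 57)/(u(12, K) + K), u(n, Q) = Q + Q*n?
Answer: -151312/5 ≈ -30262.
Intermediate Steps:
O(K) = -3 + 46/(7*K) (O(K) = -3 + (149 - 57)/(K*(1 + 12) + K) = -3 + 92/(K*13 + K) = -3 + 92/(13*K + K) = -3 + 92/((14*K)) = -3 + 92*(1/(14*K)) = -3 + 46/(7*K))
87236/O(56) = 87236/(-3 + (46/7)/56) = 87236/(-3 + (46/7)*(1/56)) = 87236/(-3 + 23/196) = 87236/(-565/196) = 87236*(-196/565) = -151312/5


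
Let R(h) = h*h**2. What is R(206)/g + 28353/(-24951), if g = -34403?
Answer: -73030826425/286129751 ≈ -255.24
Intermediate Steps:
R(h) = h**3
R(206)/g + 28353/(-24951) = 206**3/(-34403) + 28353/(-24951) = 8741816*(-1/34403) + 28353*(-1/24951) = -8741816/34403 - 9451/8317 = -73030826425/286129751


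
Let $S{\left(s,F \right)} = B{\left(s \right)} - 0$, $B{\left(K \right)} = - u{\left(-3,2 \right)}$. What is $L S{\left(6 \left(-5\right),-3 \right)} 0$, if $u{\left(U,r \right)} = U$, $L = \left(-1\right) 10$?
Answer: $0$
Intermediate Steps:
$L = -10$
$B{\left(K \right)} = 3$ ($B{\left(K \right)} = \left(-1\right) \left(-3\right) = 3$)
$S{\left(s,F \right)} = 3$ ($S{\left(s,F \right)} = 3 - 0 = 3 + 0 = 3$)
$L S{\left(6 \left(-5\right),-3 \right)} 0 = \left(-10\right) 3 \cdot 0 = \left(-30\right) 0 = 0$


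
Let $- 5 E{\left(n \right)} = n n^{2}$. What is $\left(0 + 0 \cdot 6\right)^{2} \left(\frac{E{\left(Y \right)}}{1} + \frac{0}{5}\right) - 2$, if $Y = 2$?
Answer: $-2$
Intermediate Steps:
$E{\left(n \right)} = - \frac{n^{3}}{5}$ ($E{\left(n \right)} = - \frac{n n^{2}}{5} = - \frac{n^{3}}{5}$)
$\left(0 + 0 \cdot 6\right)^{2} \left(\frac{E{\left(Y \right)}}{1} + \frac{0}{5}\right) - 2 = \left(0 + 0 \cdot 6\right)^{2} \left(\frac{\left(- \frac{1}{5}\right) 2^{3}}{1} + \frac{0}{5}\right) - 2 = \left(0 + 0\right)^{2} \left(\left(- \frac{1}{5}\right) 8 \cdot 1 + 0 \cdot \frac{1}{5}\right) - 2 = 0^{2} \left(\left(- \frac{8}{5}\right) 1 + 0\right) - 2 = 0 \left(- \frac{8}{5} + 0\right) - 2 = 0 \left(- \frac{8}{5}\right) - 2 = 0 - 2 = -2$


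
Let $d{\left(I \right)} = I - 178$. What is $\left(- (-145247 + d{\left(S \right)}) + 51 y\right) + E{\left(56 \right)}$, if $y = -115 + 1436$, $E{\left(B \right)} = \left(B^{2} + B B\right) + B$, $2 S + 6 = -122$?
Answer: $219188$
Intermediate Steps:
$S = -64$ ($S = -3 + \frac{1}{2} \left(-122\right) = -3 - 61 = -64$)
$d{\left(I \right)} = -178 + I$ ($d{\left(I \right)} = I - 178 = -178 + I$)
$E{\left(B \right)} = B + 2 B^{2}$ ($E{\left(B \right)} = \left(B^{2} + B^{2}\right) + B = 2 B^{2} + B = B + 2 B^{2}$)
$y = 1321$
$\left(- (-145247 + d{\left(S \right)}) + 51 y\right) + E{\left(56 \right)} = \left(- (-145247 - 242) + 51 \cdot 1321\right) + 56 \left(1 + 2 \cdot 56\right) = \left(- (-145247 - 242) + 67371\right) + 56 \left(1 + 112\right) = \left(\left(-1\right) \left(-145489\right) + 67371\right) + 56 \cdot 113 = \left(145489 + 67371\right) + 6328 = 212860 + 6328 = 219188$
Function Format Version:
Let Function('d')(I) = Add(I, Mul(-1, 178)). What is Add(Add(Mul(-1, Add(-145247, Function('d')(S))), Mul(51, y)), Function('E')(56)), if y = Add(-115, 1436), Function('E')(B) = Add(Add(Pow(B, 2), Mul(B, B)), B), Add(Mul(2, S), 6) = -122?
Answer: 219188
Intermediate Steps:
S = -64 (S = Add(-3, Mul(Rational(1, 2), -122)) = Add(-3, -61) = -64)
Function('d')(I) = Add(-178, I) (Function('d')(I) = Add(I, -178) = Add(-178, I))
Function('E')(B) = Add(B, Mul(2, Pow(B, 2))) (Function('E')(B) = Add(Add(Pow(B, 2), Pow(B, 2)), B) = Add(Mul(2, Pow(B, 2)), B) = Add(B, Mul(2, Pow(B, 2))))
y = 1321
Add(Add(Mul(-1, Add(-145247, Function('d')(S))), Mul(51, y)), Function('E')(56)) = Add(Add(Mul(-1, Add(-145247, Add(-178, -64))), Mul(51, 1321)), Mul(56, Add(1, Mul(2, 56)))) = Add(Add(Mul(-1, Add(-145247, -242)), 67371), Mul(56, Add(1, 112))) = Add(Add(Mul(-1, -145489), 67371), Mul(56, 113)) = Add(Add(145489, 67371), 6328) = Add(212860, 6328) = 219188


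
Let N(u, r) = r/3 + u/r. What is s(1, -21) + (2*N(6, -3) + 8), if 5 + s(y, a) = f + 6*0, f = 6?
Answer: 3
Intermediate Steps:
N(u, r) = r/3 + u/r (N(u, r) = r*(1/3) + u/r = r/3 + u/r)
s(y, a) = 1 (s(y, a) = -5 + (6 + 6*0) = -5 + (6 + 0) = -5 + 6 = 1)
s(1, -21) + (2*N(6, -3) + 8) = 1 + (2*((1/3)*(-3) + 6/(-3)) + 8) = 1 + (2*(-1 + 6*(-1/3)) + 8) = 1 + (2*(-1 - 2) + 8) = 1 + (2*(-3) + 8) = 1 + (-6 + 8) = 1 + 2 = 3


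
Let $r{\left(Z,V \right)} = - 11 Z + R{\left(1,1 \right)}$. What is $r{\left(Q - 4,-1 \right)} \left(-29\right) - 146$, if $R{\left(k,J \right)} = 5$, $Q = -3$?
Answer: $-2524$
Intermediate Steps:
$r{\left(Z,V \right)} = 5 - 11 Z$ ($r{\left(Z,V \right)} = - 11 Z + 5 = 5 - 11 Z$)
$r{\left(Q - 4,-1 \right)} \left(-29\right) - 146 = \left(5 - 11 \left(-3 - 4\right)\right) \left(-29\right) - 146 = \left(5 - -77\right) \left(-29\right) - 146 = \left(5 + 77\right) \left(-29\right) - 146 = 82 \left(-29\right) - 146 = -2378 - 146 = -2524$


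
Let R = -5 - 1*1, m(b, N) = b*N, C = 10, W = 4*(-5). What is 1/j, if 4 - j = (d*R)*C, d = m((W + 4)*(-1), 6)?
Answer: 1/5764 ≈ 0.00017349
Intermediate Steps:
W = -20
m(b, N) = N*b
d = 96 (d = 6*((-20 + 4)*(-1)) = 6*(-16*(-1)) = 6*16 = 96)
R = -6 (R = -5 - 1 = -6)
j = 5764 (j = 4 - 96*(-6)*10 = 4 - (-576)*10 = 4 - 1*(-5760) = 4 + 5760 = 5764)
1/j = 1/5764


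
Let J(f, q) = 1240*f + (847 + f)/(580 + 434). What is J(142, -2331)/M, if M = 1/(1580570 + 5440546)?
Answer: 208932157106274/169 ≈ 1.2363e+12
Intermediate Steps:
M = 1/7021116 ≈ 1.4243e-7
J(f, q) = 847/1014 + 1257361*f/1014 (J(f, q) = 1240*f + (847 + f)/1014 = 1240*f + (847 + f)*(1/1014) = 1240*f + (847/1014 + f/1014) = 847/1014 + 1257361*f/1014)
J(142, -2331)/M = (847/1014 + (1257361/1014)*142)/(1/7021116) = (847/1014 + 89272631/507)*7021116 = (178546109/1014)*7021116 = 208932157106274/169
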